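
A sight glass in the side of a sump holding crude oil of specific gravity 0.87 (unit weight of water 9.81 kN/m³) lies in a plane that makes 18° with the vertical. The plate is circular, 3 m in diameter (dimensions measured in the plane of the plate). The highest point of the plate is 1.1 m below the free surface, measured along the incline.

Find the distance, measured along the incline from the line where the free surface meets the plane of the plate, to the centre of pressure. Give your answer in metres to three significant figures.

γ = 0.87 × 9.81 = 8.5347 kN/m³.
The plate makes 18° with the vertical, i.e. θ = 90° − 18° = 72° to the horizontal. Measuring y along the incline from the free-surface line, vertical depth h = y·sinθ with sinθ = 0.951057.
The centroid is at the centre, 1.5 m below the top of the plate, so y_c = 1.1 + 1.5 = 2.6 m and h_c = 2.6 × 0.951057 = 2.47275 m.
A = π(1.5)² = 7.06858 m².
Resultant F = γ·h_c·A = 8.5347 × 2.47275 × 7.06858 = 149.177 kN.
I_c = πr⁴/4 = π × 1.5⁴/4 = 3.97608 m⁴.
Centre of pressure: y_p = y_c + I_c/(y_c·A) = 2.6 + 3.97608/(2.6 × 7.06858) = 2.6 + 0.216346 = 2.81635 m along the plane.

y_p = 2.82 m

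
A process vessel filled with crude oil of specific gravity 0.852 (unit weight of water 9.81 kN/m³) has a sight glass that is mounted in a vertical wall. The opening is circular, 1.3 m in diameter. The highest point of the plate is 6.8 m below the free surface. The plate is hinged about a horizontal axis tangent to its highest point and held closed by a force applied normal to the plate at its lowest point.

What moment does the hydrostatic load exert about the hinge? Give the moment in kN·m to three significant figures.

M ≈ 54.9 kN·m

γ = 0.852 × 9.81 = 8.35812 kN/m³.
The centroid is at the centre, 0.65 m below the top of the plate, so the centroid depth is h_c = 6.8 + 0.65 = 7.45 m.
A = π(0.65)² = 1.32732 m².
Resultant F = γ·h_c·A = 8.35812 × 7.45 × 1.32732 = 82.6496 kN.
I_c = πr⁴/4 = π × 0.65⁴/4 = 0.140198 m⁴.
Centre of pressure: y_p = y_c + I_c/(y_c·A) = 7.45 + 0.140198/(7.45 × 1.32732) = 7.45 + 0.0141778 = 7.46418 m along the plane.
The resultant acts 0.65 + 0.0141778 = 0.664178 m (along the plate) below the hinge at the top edge, so the moment about the hinge is M = F × 0.664178 = 82.6496 × 0.664178 = 54.894 kN·m.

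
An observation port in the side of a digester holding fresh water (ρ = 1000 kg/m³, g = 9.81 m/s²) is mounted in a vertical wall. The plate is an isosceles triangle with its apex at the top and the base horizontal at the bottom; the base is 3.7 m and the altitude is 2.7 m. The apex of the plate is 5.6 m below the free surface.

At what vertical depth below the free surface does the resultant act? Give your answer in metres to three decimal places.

h_p = 7.455 m

γ = ρg = 1000 × 9.81 = 9810 N/m³ = 9.81 kN/m³.
With the apex up, the centroid sits 2h/3 = 2 × 2.7/3 = 1.8 m below the apex, so the centroid depth is h_c = 5.6 + 1.8 = 7.4 m.
A = ½ × 3.7 × 2.7 = 4.995 m².
Resultant F = γ·h_c·A = 9.81 × 7.4 × 4.995 = 362.607 kN.
I_c = b·h³/36 = 3.7 × 2.7³/36 = 2.02298 m⁴.
Centre of pressure: y_p = y_c + I_c/(y_c·A) = 7.4 + 2.02298/(7.4 × 4.995) = 7.4 + 0.0547299 = 7.45473 m along the plane.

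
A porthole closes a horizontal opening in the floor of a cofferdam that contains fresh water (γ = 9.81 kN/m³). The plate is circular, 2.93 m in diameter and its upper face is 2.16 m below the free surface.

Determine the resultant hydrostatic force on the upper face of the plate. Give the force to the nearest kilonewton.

γ = 9.81 kN/m³.
The plate is horizontal, so pressure is uniform at p = γ·h = 9.81 × 2.16 = 21.1896 kN/m².
A = π(1.465)² = 6.74256 m².
F = p·A = 21.1896 × 6.74256 = 142.872 kN.

F ≈ 143 kN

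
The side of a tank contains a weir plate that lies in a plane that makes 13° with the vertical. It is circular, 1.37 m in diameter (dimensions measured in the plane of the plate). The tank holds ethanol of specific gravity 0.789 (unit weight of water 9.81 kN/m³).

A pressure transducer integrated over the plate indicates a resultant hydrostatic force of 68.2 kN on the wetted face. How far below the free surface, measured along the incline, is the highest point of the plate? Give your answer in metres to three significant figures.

y_top ≈ 5.45 m

γ = 0.789 × 9.81 = 7.74009 kN/m³.
A = π(0.685)² = 1.47411 m².
From F = γ·h_c·A, the centroid depth is h_c = 68.2/(7.74009 × 1.47411) = 5.97735 m.
The plate makes 13° with the vertical, i.e. θ = 90° − 13° = 77° to the horizontal. Measuring y along the incline from the free-surface line, vertical depth h = y·sinθ with sinθ = 0.974370.
Along the incline, y_c = h_c/sinθ = 5.97735/0.974370 = 6.13458 m.
The centroid is at the centre, 0.685 m below the top of the plate, so the highest point sits at y_top = 6.13458 − 0.685 = 5.44958 m along the incline.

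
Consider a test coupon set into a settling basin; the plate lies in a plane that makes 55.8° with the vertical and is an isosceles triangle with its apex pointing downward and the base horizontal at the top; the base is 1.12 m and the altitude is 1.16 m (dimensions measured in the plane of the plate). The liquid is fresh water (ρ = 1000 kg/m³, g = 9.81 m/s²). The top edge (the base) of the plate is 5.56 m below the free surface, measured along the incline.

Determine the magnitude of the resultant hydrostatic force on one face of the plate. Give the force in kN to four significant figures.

F ≈ 21.30 kN

γ = ρg = 1000 × 9.81 = 9810 N/m³ = 9.81 kN/m³.
The plate makes 55.8° with the vertical, i.e. θ = 90° − 55.8° = 34.2° to the horizontal. Measuring y along the incline from the free-surface line, vertical depth h = y·sinθ with sinθ = 0.562083.
With the apex down, the centroid sits h/3 = 1.16/3 = 0.386667 m below the base (the top edge), so y_c = 5.56 + 0.386667 = 5.94667 m and h_c = 5.94667 × 0.562083 = 3.34252 m.
A = ½ × 1.12 × 1.16 = 0.6496 m².
Resultant F = γ·h_c·A = 9.81 × 3.34252 × 0.6496 = 21.3005 kN.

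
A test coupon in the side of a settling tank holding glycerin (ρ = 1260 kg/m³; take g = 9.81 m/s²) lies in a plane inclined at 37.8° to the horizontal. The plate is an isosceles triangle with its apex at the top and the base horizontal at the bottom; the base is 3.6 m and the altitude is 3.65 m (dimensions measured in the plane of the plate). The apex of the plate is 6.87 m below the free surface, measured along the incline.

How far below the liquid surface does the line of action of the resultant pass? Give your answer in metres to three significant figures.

h_p = 5.75 m

γ = ρg = 1260 × 9.81 / 1000 = 12.3606 kN/m³.
Let θ = 37.8° be the plate's angle to the horizontal; measure y along the incline from where the plane meets the free surface. Vertical depth h = y·sinθ with sinθ = 0.612907.
With the apex up, the centroid sits 2h/3 = 2 × 3.65/3 = 2.43333 m below the apex, so y_c = 6.87 + 2.43333 = 9.30333 m and h_c = 9.30333 × 0.612907 = 5.70208 m.
A = ½ × 3.6 × 3.65 = 6.57 m².
Resultant F = γ·h_c·A = 12.3606 × 5.70208 × 6.57 = 463.061 kN.
I_c = b·h³/36 = 3.6 × 3.65³/36 = 4.86271 m⁴.
Centre of pressure: y_p = y_c + I_c/(y_c·A) = 9.30333 + 4.86271/(9.30333 × 6.57) = 9.30333 + 0.0795563 = 9.38289 m along the plane.
Vertically, h_p = y_p·sinθ = 9.38289 × 0.612907 = 5.75084 m.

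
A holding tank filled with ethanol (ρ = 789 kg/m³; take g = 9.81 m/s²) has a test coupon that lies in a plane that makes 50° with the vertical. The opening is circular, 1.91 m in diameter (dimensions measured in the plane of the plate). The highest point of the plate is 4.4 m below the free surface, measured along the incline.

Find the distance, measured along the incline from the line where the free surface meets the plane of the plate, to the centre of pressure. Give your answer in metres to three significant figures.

y_p = 5.40 m

γ = ρg = 789 × 9.81 / 1000 = 7.74009 kN/m³.
The plate makes 50° with the vertical, i.e. θ = 90° − 50° = 40° to the horizontal. Measuring y along the incline from the free-surface line, vertical depth h = y·sinθ with sinθ = 0.642788.
The centroid is at the centre, 0.955 m below the top of the plate, so y_c = 4.4 + 0.955 = 5.355 m and h_c = 5.355 × 0.642788 = 3.44213 m.
A = π(0.955)² = 2.86521 m².
Resultant F = γ·h_c·A = 7.74009 × 3.44213 × 2.86521 = 76.3361 kN.
I_c = πr⁴/4 = π × 0.955⁴/4 = 0.653286 m⁴.
Centre of pressure: y_p = y_c + I_c/(y_c·A) = 5.355 + 0.653286/(5.355 × 2.86521) = 5.355 + 0.0425782 = 5.39758 m along the plane.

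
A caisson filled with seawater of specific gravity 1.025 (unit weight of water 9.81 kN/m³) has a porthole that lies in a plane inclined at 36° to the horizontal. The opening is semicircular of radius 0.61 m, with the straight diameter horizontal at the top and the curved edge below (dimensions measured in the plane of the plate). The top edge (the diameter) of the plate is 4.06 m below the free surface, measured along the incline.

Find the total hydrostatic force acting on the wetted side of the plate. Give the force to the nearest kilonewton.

F ≈ 15 kN

γ = 1.025 × 9.81 = 10.05525 kN/m³.
Let θ = 36° be the plate's angle to the horizontal; measure y along the incline from where the plane meets the free surface. Vertical depth h = y·sinθ with sinθ = 0.587785.
The centroid of a semicircle lies 4r/(3π) = 0.258892 m from the diameter, here below the top edge, so y_c = 4.06 + 0.258892 = 4.31889 m and h_c = 4.31889 × 0.587785 = 2.53858 m.
A = πr²/2 = π × 0.61²/2 = 0.584493 m².
Resultant F = γ·h_c·A = 10.05525 × 2.53858 × 0.584493 = 14.9198 kN.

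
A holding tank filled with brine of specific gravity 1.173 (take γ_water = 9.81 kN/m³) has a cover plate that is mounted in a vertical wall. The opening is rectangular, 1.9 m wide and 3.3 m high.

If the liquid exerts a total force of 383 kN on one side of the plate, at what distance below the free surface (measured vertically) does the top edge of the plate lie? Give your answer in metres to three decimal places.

d_top ≈ 3.658 m

γ = 1.173 × 9.81 = 11.50713 kN/m³.
A = 1.9 × 3.3 = 6.27 m².
From F = γ·h_c·A, the centroid depth is h_c = 383/(11.50713 × 6.27) = 5.30841 m.
The centroid lies 3.3/2 = 1.65 m below the top edge, so the top edge sits at h_top = 5.30841 − 1.65 = 3.65841 m below the surface.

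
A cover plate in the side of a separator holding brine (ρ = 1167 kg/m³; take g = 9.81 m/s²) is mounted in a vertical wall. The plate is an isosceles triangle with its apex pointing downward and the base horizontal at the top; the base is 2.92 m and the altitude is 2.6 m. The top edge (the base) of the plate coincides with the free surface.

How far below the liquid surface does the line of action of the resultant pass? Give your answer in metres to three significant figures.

h_p = 1.30 m

γ = ρg = 1167 × 9.81 / 1000 = 11.44827 kN/m³.
With the apex down, the centroid sits h/3 = 2.6/3 = 0.866667 m below the base (the top edge), so the centroid depth is h_c = 0.866667 m.
A = ½ × 2.92 × 2.6 = 3.796 m².
Resultant F = γ·h_c·A = 11.44827 × 0.866667 × 3.796 = 37.6633 kN.
I_c = b·h³/36 = 2.92 × 2.6³/36 = 1.42561 m⁴.
Centre of pressure: y_p = y_c + I_c/(y_c·A) = 0.866667 + 1.42561/(0.866667 × 3.796) = 0.866667 + 0.433334 = 1.3 m along the plane.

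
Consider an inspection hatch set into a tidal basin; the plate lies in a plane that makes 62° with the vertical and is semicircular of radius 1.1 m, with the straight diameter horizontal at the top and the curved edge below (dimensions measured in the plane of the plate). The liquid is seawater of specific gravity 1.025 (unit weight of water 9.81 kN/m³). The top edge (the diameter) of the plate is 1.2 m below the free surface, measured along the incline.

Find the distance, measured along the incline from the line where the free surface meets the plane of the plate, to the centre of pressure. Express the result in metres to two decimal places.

γ = 1.025 × 9.81 = 10.05525 kN/m³.
The plate makes 62° with the vertical, i.e. θ = 90° − 62° = 28° to the horizontal. Measuring y along the incline from the free-surface line, vertical depth h = y·sinθ with sinθ = 0.469472.
The centroid of a semicircle lies 4r/(3π) = 0.466854 m from the diameter, here below the top edge, so y_c = 1.2 + 0.466854 = 1.66685 m and h_c = 1.66685 × 0.469472 = 0.782539 m.
A = πr²/2 = π × 1.1²/2 = 1.90066 m².
Resultant F = γ·h_c·A = 10.05525 × 0.782539 × 1.90066 = 14.9556 kN.
I_c = (π/8 − 8/(9π))·r⁴ = 0.109757 × 1.1⁴ = 0.160695 m⁴.
Centre of pressure: y_p = y_c + I_c/(y_c·A) = 1.66685 + 0.160695/(1.66685 × 1.90066) = 1.66685 + 0.0507226 = 1.71757 m along the plane.

y_p = 1.72 m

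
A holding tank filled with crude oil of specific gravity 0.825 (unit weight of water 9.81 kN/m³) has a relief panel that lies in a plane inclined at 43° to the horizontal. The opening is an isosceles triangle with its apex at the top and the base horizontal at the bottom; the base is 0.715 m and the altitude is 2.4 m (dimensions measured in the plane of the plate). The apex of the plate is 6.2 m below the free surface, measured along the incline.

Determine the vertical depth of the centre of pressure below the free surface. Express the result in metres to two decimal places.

h_p = 5.35 m

γ = 0.825 × 9.81 = 8.09325 kN/m³.
Let θ = 43° be the plate's angle to the horizontal; measure y along the incline from where the plane meets the free surface. Vertical depth h = y·sinθ with sinθ = 0.681998.
With the apex up, the centroid sits 2h/3 = 2 × 2.4/3 = 1.6 m below the apex, so y_c = 6.2 + 1.6 = 7.8 m and h_c = 7.8 × 0.681998 = 5.31958 m.
A = ½ × 0.715 × 2.4 = 0.858 m².
Resultant F = γ·h_c·A = 8.09325 × 5.31958 × 0.858 = 36.9392 kN.
I_c = b·h³/36 = 0.715 × 2.4³/36 = 0.27456 m⁴.
Centre of pressure: y_p = y_c + I_c/(y_c·A) = 7.8 + 0.27456/(7.8 × 0.858) = 7.8 + 0.0410256 = 7.84103 m along the plane.
Vertically, h_p = y_p·sinθ = 7.84103 × 0.681998 = 5.34757 m.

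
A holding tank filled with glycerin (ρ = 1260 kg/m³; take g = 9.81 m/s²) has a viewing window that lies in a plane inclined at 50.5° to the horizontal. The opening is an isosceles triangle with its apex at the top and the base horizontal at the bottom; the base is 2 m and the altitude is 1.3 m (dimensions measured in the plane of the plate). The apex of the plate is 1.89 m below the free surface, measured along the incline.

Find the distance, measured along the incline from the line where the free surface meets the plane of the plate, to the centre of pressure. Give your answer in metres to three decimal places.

γ = ρg = 1260 × 9.81 / 1000 = 12.3606 kN/m³.
Let θ = 50.5° be the plate's angle to the horizontal; measure y along the incline from where the plane meets the free surface. Vertical depth h = y·sinθ with sinθ = 0.771625.
With the apex up, the centroid sits 2h/3 = 2 × 1.3/3 = 0.866667 m below the apex, so y_c = 1.89 + 0.866667 = 2.75667 m and h_c = 2.75667 × 0.771625 = 2.12712 m.
A = ½ × 2 × 1.3 = 1.3 m².
Resultant F = γ·h_c·A = 12.3606 × 2.12712 × 1.3 = 34.1802 kN.
I_c = b·h³/36 = 2 × 1.3³/36 = 0.122056 m⁴.
Centre of pressure: y_p = y_c + I_c/(y_c·A) = 2.75667 + 0.122056/(2.75667 × 1.3) = 2.75667 + 0.0340589 = 2.79073 m along the plane.

y_p = 2.791 m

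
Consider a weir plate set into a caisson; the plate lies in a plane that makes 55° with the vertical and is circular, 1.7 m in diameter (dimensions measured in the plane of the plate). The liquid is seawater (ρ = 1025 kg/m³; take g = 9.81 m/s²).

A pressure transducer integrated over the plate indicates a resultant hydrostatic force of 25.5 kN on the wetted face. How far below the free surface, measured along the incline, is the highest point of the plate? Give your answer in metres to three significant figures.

y_top ≈ 1.10 m

γ = ρg = 1025 × 9.81 / 1000 = 10.05525 kN/m³.
A = π(0.85)² = 2.2698 m².
From F = γ·h_c·A, the centroid depth is h_c = 25.5/(10.05525 × 2.2698) = 1.11727 m.
The plate makes 55° with the vertical, i.e. θ = 90° − 55° = 35° to the horizontal. Measuring y along the incline from the free-surface line, vertical depth h = y·sinθ with sinθ = 0.573576.
Along the incline, y_c = h_c/sinθ = 1.11727/0.573576 = 1.9479 m.
The centroid is at the centre, 0.85 m below the top of the plate, so the highest point sits at y_top = 1.9479 − 0.85 = 1.0979 m along the incline.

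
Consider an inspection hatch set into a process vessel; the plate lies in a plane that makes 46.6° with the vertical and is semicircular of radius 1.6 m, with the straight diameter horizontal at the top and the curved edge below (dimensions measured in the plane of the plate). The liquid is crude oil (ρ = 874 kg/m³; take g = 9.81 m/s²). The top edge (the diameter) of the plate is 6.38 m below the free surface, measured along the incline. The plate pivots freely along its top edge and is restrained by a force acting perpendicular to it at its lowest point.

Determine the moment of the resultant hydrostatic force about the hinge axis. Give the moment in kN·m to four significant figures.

M ≈ 117.8 kN·m

γ = ρg = 874 × 9.81 / 1000 = 8.57394 kN/m³.
The plate makes 46.6° with the vertical, i.e. θ = 90° − 46.6° = 43.4° to the horizontal. Measuring y along the incline from the free-surface line, vertical depth h = y·sinθ with sinθ = 0.687088.
The centroid of a semicircle lies 4r/(3π) = 0.679061 m from the diameter, here below the top edge, so y_c = 6.38 + 0.679061 = 7.05906 m and h_c = 7.05906 × 0.687088 = 4.8502 m.
A = πr²/2 = π × 1.6²/2 = 4.02124 m².
Resultant F = γ·h_c·A = 8.57394 × 4.8502 × 4.02124 = 167.225 kN.
I_c = (π/8 − 8/(9π))·r⁴ = 0.109757 × 1.6⁴ = 0.719303 m⁴.
Centre of pressure: y_p = y_c + I_c/(y_c·A) = 7.05906 + 0.719303/(7.05906 × 4.02124) = 7.05906 + 0.0253399 = 7.0844 m along the plane.
The resultant acts 0.679061 + 0.0253399 = 0.704401 m (along the plate) below the hinge at the top edge, so the moment about the hinge is M = F × 0.704401 = 167.225 × 0.704401 = 117.793 kN·m.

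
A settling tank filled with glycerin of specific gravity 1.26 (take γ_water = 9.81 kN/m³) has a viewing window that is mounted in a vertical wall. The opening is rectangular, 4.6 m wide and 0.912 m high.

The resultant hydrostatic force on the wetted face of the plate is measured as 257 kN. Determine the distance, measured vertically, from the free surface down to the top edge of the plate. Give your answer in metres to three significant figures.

d_top ≈ 4.50 m

γ = 1.26 × 9.81 = 12.3606 kN/m³.
A = 4.6 × 0.912 = 4.1952 m².
From F = γ·h_c·A, the centroid depth is h_c = 257/(12.3606 × 4.1952) = 4.95611 m.
The centroid lies 0.912/2 = 0.456 m below the top edge, so the top edge sits at h_top = 4.95611 − 0.456 = 4.50011 m below the surface.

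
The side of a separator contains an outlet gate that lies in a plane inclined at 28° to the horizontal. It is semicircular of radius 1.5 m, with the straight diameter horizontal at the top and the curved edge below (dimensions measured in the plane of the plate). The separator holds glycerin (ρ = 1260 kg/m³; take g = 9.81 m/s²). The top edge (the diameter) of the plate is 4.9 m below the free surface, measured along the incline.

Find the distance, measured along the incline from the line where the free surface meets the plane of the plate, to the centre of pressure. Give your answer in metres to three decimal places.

y_p = 5.565 m

γ = ρg = 1260 × 9.81 / 1000 = 12.3606 kN/m³.
Let θ = 28° be the plate's angle to the horizontal; measure y along the incline from where the plane meets the free surface. Vertical depth h = y·sinθ with sinθ = 0.469472.
The centroid of a semicircle lies 4r/(3π) = 0.63662 m from the diameter, here below the top edge, so y_c = 4.9 + 0.63662 = 5.53662 m and h_c = 5.53662 × 0.469472 = 2.59929 m.
A = πr²/2 = π × 1.5²/2 = 3.53429 m².
Resultant F = γ·h_c·A = 12.3606 × 2.59929 × 3.53429 = 113.552 kN.
I_c = (π/8 − 8/(9π))·r⁴ = 0.109757 × 1.5⁴ = 0.555645 m⁴.
Centre of pressure: y_p = y_c + I_c/(y_c·A) = 5.53662 + 0.555645/(5.53662 × 3.53429) = 5.53662 + 0.0283956 = 5.56502 m along the plane.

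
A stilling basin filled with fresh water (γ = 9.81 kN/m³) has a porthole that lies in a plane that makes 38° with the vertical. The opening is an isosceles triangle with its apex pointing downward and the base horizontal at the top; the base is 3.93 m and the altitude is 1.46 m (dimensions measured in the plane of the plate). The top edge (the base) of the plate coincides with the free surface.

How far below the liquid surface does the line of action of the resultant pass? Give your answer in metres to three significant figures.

h_p = 0.575 m

γ = 9.81 kN/m³.
The plate makes 38° with the vertical, i.e. θ = 90° − 38° = 52° to the horizontal. Measuring y along the incline from the free-surface line, vertical depth h = y·sinθ with sinθ = 0.788011.
With the apex down, the centroid sits h/3 = 1.46/3 = 0.486667 m below the base (the top edge), so y_c = 0.486667 m and h_c = 0.486667 × 0.788011 = 0.383499 m.
A = ½ × 3.93 × 1.46 = 2.8689 m².
Resultant F = γ·h_c·A = 9.81 × 0.383499 × 2.8689 = 10.7932 kN.
I_c = b·h³/36 = 3.93 × 1.46³/36 = 0.339742 m⁴.
Centre of pressure: y_p = y_c + I_c/(y_c·A) = 0.486667 + 0.339742/(0.486667 × 2.8689) = 0.486667 + 0.243334 = 0.730001 m along the plane.
Vertically, h_p = y_p·sinθ = 0.730001 × 0.788011 = 0.575249 m.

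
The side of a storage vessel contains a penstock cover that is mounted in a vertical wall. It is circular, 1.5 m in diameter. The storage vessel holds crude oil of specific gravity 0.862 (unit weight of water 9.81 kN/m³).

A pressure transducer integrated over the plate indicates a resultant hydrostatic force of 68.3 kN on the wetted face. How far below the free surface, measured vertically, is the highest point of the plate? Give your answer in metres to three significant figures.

γ = 0.862 × 9.81 = 8.45622 kN/m³.
A = π(0.75)² = 1.76715 m².
From F = γ·h_c·A, the centroid depth is h_c = 68.3/(8.45622 × 1.76715) = 4.57058 m.
The centroid is at the centre, 0.75 m below the top of the plate, so the highest point sits at h_top = 4.57058 − 0.75 = 3.82058 m below the surface.

d_top ≈ 3.82 m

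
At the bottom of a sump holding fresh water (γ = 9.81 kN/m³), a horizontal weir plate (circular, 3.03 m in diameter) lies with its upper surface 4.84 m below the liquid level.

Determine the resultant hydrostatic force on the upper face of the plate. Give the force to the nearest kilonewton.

γ = 9.81 kN/m³.
The plate is horizontal, so pressure is uniform at p = γ·h = 9.81 × 4.84 = 47.4804 kN/m².
A = π(1.515)² = 7.21066 m².
F = p·A = 47.4804 × 7.21066 = 342.365 kN.

F ≈ 342 kN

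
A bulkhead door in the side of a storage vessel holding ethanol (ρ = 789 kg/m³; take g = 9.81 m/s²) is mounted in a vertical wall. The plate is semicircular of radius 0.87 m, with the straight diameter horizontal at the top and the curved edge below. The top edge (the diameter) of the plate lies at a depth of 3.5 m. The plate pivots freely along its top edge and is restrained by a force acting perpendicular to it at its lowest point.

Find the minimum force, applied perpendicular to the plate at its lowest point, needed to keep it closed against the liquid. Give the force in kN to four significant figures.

γ = ρg = 789 × 9.81 / 1000 = 7.74009 kN/m³.
The centroid of a semicircle lies 4r/(3π) = 0.369239 m from the diameter, here below the top edge, so the centroid depth is h_c = 3.5 + 0.369239 = 3.86924 m.
A = πr²/2 = π × 0.87²/2 = 1.18894 m².
Resultant F = γ·h_c·A = 7.74009 × 3.86924 × 1.18894 = 35.6067 kN.
I_c = (π/8 − 8/(9π))·r⁴ = 0.109757 × 0.87⁴ = 0.0628795 m⁴.
Centre of pressure: y_p = y_c + I_c/(y_c·A) = 3.86924 + 0.0628795/(3.86924 × 1.18894) = 3.86924 + 0.0136686 = 3.88291 m along the plane.
The resultant acts 0.369239 + 0.0136686 = 0.382908 m (along the plate) below the hinge at the top edge, so the moment about the hinge is M = F × 0.382908 = 35.6067 × 0.382908 = 13.6341 kN·m.
A normal force at the bottom, 0.87 m from the hinge, must supply this moment: P = 13.6341/0.87 = 15.6714 kN.

P ≈ 15.67 kN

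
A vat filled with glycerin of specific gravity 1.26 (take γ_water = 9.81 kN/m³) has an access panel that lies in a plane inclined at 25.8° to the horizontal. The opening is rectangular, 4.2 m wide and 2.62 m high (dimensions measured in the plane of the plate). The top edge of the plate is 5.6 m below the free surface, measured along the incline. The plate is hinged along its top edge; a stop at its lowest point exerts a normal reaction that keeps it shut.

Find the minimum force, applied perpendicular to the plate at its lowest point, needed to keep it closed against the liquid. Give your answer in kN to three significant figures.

γ = 1.26 × 9.81 = 12.3606 kN/m³.
Let θ = 25.8° be the plate's angle to the horizontal; measure y along the incline from where the plane meets the free surface. Vertical depth h = y·sinθ with sinθ = 0.435231.
The centroid lies 2.62/2 = 1.31 m below the top edge, so y_c = 5.6 + 1.31 = 6.91 m and h_c = 6.91 × 0.435231 = 3.00745 m.
A = 4.2 × 2.62 = 11.004 m².
Resultant F = γ·h_c·A = 12.3606 × 3.00745 × 11.004 = 409.061 kN.
I_c = b·h³/12 = 4.2 × 2.62³/12 = 6.29465 m⁴.
Centre of pressure: y_p = y_c + I_c/(y_c·A) = 6.91 + 6.29465/(6.91 × 11.004) = 6.91 + 0.0827833 = 6.99278 m along the plane.
The resultant acts 1.31 + 0.0827833 = 1.39278 m (along the plate) below the hinge at the top edge, so the moment about the hinge is M = F × 1.39278 = 409.061 × 1.39278 = 569.732 kN·m.
A normal force at the bottom, 2.62 m from the hinge, must supply this moment: P = 569.732/2.62 = 217.455 kN.

P ≈ 217 kN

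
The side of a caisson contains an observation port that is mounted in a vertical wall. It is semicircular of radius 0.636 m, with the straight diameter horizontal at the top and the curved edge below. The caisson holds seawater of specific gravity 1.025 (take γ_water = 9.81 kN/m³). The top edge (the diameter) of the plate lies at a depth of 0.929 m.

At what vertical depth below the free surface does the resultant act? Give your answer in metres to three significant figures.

h_p = 1.22 m

γ = 1.025 × 9.81 = 10.05525 kN/m³.
The centroid of a semicircle lies 4r/(3π) = 0.269927 m from the diameter, here below the top edge, so the centroid depth is h_c = 0.929 + 0.269927 = 1.19893 m.
A = πr²/2 = π × 0.636²/2 = 0.635381 m².
Resultant F = γ·h_c·A = 10.05525 × 1.19893 × 0.635381 = 7.65986 kN.
I_c = (π/8 − 8/(9π))·r⁴ = 0.109757 × 0.636⁴ = 0.0179581 m⁴.
Centre of pressure: y_p = y_c + I_c/(y_c·A) = 1.19893 + 0.0179581/(1.19893 × 0.635381) = 1.19893 + 0.0235739 = 1.2225 m along the plane.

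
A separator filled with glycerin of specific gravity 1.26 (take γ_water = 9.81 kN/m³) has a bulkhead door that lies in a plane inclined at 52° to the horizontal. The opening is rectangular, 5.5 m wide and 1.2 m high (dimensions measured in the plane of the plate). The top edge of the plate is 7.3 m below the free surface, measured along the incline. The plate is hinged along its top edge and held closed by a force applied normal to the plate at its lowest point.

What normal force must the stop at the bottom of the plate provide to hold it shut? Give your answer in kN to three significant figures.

P ≈ 260 kN

γ = 1.26 × 9.81 = 12.3606 kN/m³.
Let θ = 52° be the plate's angle to the horizontal; measure y along the incline from where the plane meets the free surface. Vertical depth h = y·sinθ with sinθ = 0.788011.
The centroid lies 1.2/2 = 0.6 m below the top edge, so y_c = 7.3 + 0.6 = 7.9 m and h_c = 7.9 × 0.788011 = 6.22529 m.
A = 5.5 × 1.2 = 6.6 m².
Resultant F = γ·h_c·A = 12.3606 × 6.22529 × 6.6 = 507.859 kN.
I_c = b·h³/12 = 5.5 × 1.2³/12 = 0.792 m⁴.
Centre of pressure: y_p = y_c + I_c/(y_c·A) = 7.9 + 0.792/(7.9 × 6.6) = 7.9 + 0.0151899 = 7.91519 m along the plane.
The resultant acts 0.6 + 0.0151899 = 0.61519 m (along the plate) below the hinge at the top edge, so the moment about the hinge is M = F × 0.61519 = 507.859 × 0.61519 = 312.43 kN·m.
A normal force at the bottom, 1.2 m from the hinge, must supply this moment: P = 312.43/1.2 = 260.358 kN.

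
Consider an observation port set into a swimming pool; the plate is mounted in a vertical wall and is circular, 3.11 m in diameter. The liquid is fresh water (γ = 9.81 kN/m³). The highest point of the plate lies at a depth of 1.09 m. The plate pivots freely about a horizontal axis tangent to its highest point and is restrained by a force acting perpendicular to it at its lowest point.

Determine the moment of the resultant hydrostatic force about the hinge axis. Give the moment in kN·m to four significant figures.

M ≈ 351.6 kN·m

γ = 9.81 kN/m³.
The centroid is at the centre, 1.555 m below the top of the plate, so the centroid depth is h_c = 1.09 + 1.555 = 2.645 m.
A = π(1.555)² = 7.59645 m².
Resultant F = γ·h_c·A = 9.81 × 2.645 × 7.59645 = 197.109 kN.
I_c = πr⁴/4 = π × 1.555⁴/4 = 4.5921 m⁴.
Centre of pressure: y_p = y_c + I_c/(y_c·A) = 2.645 + 4.5921/(2.645 × 7.59645) = 2.645 + 0.228547 = 2.87355 m along the plane.
The resultant acts 1.555 + 0.228547 = 1.78355 m (along the plate) below the hinge at the top edge, so the moment about the hinge is M = F × 1.78355 = 197.109 × 1.78355 = 351.554 kN·m.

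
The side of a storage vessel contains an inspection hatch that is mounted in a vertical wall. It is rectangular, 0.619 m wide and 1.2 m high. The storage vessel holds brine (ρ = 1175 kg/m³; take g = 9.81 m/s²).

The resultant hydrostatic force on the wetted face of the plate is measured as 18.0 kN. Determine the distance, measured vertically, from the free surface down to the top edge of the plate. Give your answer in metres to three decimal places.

d_top ≈ 1.502 m

γ = ρg = 1175 × 9.81 / 1000 = 11.52675 kN/m³.
A = 0.619 × 1.2 = 0.7428 m².
From F = γ·h_c·A, the centroid depth is h_c = 18.0/(11.52675 × 0.7428) = 2.1023 m.
The centroid lies 1.2/2 = 0.6 m below the top edge, so the top edge sits at h_top = 2.1023 − 0.6 = 1.5023 m below the surface.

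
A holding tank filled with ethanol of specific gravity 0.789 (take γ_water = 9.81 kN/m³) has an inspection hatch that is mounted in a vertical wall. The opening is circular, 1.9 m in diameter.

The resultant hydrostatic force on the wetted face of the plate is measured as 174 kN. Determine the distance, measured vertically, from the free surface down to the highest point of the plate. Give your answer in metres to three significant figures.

γ = 0.789 × 9.81 = 7.74009 kN/m³.
A = π(0.95)² = 2.83529 m².
From F = γ·h_c·A, the centroid depth is h_c = 174/(7.74009 × 2.83529) = 7.92877 m.
The centroid is at the centre, 0.95 m below the top of the plate, so the highest point sits at h_top = 7.92877 − 0.95 = 6.97877 m below the surface.

d_top ≈ 6.98 m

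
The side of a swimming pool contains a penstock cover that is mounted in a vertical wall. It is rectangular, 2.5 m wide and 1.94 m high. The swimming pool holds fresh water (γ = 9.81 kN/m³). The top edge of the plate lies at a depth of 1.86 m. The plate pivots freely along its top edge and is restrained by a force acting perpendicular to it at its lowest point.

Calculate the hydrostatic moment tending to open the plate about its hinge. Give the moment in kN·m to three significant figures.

M ≈ 146 kN·m

γ = 9.81 kN/m³.
The centroid lies 1.94/2 = 0.97 m below the top edge, so the centroid depth is h_c = 1.86 + 0.97 = 2.83 m.
A = 2.5 × 1.94 = 4.85 m².
Resultant F = γ·h_c·A = 9.81 × 2.83 × 4.85 = 134.647 kN.
I_c = b·h³/12 = 2.5 × 1.94³/12 = 1.52112 m⁴.
Centre of pressure: y_p = y_c + I_c/(y_c·A) = 2.83 + 1.52112/(2.83 × 4.85) = 2.83 + 0.110824 = 2.94082 m along the plane.
The resultant acts 0.97 + 0.110824 = 1.08082 m (along the plate) below the hinge at the top edge, so the moment about the hinge is M = F × 1.08082 = 134.647 × 1.08082 = 145.529 kN·m.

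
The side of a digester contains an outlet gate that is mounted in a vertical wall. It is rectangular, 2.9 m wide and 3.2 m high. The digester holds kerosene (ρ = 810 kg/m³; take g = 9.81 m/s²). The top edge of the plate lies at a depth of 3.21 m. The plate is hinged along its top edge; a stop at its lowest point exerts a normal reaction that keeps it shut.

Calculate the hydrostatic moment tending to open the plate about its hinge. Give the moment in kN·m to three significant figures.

γ = ρg = 810 × 9.81 / 1000 = 7.9461 kN/m³.
The centroid lies 3.2/2 = 1.6 m below the top edge, so the centroid depth is h_c = 3.21 + 1.6 = 4.81 m.
A = 2.9 × 3.2 = 9.28 m².
Resultant F = γ·h_c·A = 7.9461 × 4.81 × 9.28 = 354.688 kN.
I_c = b·h³/12 = 2.9 × 3.2³/12 = 7.91893 m⁴.
Centre of pressure: y_p = y_c + I_c/(y_c·A) = 4.81 + 7.91893/(4.81 × 9.28) = 4.81 + 0.177408 = 4.98741 m along the plane.
The resultant acts 1.6 + 0.177408 = 1.77741 m (along the plate) below the hinge at the top edge, so the moment about the hinge is M = F × 1.77741 = 354.688 × 1.77741 = 630.426 kN·m.

M ≈ 630 kN·m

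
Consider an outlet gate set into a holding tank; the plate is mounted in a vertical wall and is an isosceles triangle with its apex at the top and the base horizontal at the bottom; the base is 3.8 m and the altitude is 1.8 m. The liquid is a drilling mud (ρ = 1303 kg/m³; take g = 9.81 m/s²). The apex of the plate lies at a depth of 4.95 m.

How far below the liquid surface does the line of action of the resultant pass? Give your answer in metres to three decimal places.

γ = ρg = 1303 × 9.81 / 1000 = 12.78243 kN/m³.
With the apex up, the centroid sits 2h/3 = 2 × 1.8/3 = 1.2 m below the apex, so the centroid depth is h_c = 4.95 + 1.2 = 6.15 m.
A = ½ × 3.8 × 1.8 = 3.42 m².
Resultant F = γ·h_c·A = 12.78243 × 6.15 × 3.42 = 268.853 kN.
I_c = b·h³/36 = 3.8 × 1.8³/36 = 0.6156 m⁴.
Centre of pressure: y_p = y_c + I_c/(y_c·A) = 6.15 + 0.6156/(6.15 × 3.42) = 6.15 + 0.0292683 = 6.17927 m along the plane.

h_p = 6.179 m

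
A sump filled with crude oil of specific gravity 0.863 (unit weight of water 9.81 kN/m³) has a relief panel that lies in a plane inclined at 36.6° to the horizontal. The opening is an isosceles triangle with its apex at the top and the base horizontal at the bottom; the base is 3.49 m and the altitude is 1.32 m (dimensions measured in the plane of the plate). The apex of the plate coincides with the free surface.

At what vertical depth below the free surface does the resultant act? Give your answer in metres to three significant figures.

h_p = 0.590 m

γ = 0.863 × 9.81 = 8.46603 kN/m³.
Let θ = 36.6° be the plate's angle to the horizontal; measure y along the incline from where the plane meets the free surface. Vertical depth h = y·sinθ with sinθ = 0.596225.
With the apex up, the centroid sits 2h/3 = 2 × 1.32/3 = 0.88 m below the apex, so y_c = 0.88 m and h_c = 0.88 × 0.596225 = 0.524678 m.
A = ½ × 3.49 × 1.32 = 2.3034 m².
Resultant F = γ·h_c·A = 8.46603 × 0.524678 × 2.3034 = 10.2316 kN.
I_c = b·h³/36 = 3.49 × 1.32³/36 = 0.222969 m⁴.
Centre of pressure: y_p = y_c + I_c/(y_c·A) = 0.88 + 0.222969/(0.88 × 2.3034) = 0.88 + 0.11 = 0.99 m along the plane.
Vertically, h_p = y_p·sinθ = 0.99 × 0.596225 = 0.590263 m.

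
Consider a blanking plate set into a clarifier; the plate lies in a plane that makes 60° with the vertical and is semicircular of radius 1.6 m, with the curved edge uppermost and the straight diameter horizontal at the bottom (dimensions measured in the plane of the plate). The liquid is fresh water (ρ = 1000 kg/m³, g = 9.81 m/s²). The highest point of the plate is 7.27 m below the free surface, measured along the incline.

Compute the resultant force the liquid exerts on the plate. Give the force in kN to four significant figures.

F ≈ 161.6 kN

γ = ρg = 1000 × 9.81 = 9810 N/m³ = 9.81 kN/m³.
The plate makes 60° with the vertical, i.e. θ = 90° − 60° = 30° to the horizontal. Measuring y along the incline from the free-surface line, vertical depth h = y·sinθ with sinθ = 0.500000.
The centroid lies 4r/(3π) = 0.679061 m above the diameter, so r − 4r/(3π) = 1.6 − 0.679061 = 0.920939 m below the topmost point, so y_c = 7.27 + 0.920939 = 8.19094 m and h_c = 8.19094 × 0.500000 = 4.09547 m.
A = πr²/2 = π × 1.6²/2 = 4.02124 m².
Resultant F = γ·h_c·A = 9.81 × 4.09547 × 4.02124 = 161.56 kN.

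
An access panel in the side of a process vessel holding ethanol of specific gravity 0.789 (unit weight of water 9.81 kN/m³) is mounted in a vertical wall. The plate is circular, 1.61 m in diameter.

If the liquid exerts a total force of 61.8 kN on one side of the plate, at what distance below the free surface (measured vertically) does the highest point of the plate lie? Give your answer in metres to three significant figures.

γ = 0.789 × 9.81 = 7.74009 kN/m³.
A = π(0.805)² = 2.03583 m².
From F = γ·h_c·A, the centroid depth is h_c = 61.8/(7.74009 × 2.03583) = 3.92194 m.
The centroid is at the centre, 0.805 m below the top of the plate, so the highest point sits at h_top = 3.92194 − 0.805 = 3.11694 m below the surface.

d_top ≈ 3.12 m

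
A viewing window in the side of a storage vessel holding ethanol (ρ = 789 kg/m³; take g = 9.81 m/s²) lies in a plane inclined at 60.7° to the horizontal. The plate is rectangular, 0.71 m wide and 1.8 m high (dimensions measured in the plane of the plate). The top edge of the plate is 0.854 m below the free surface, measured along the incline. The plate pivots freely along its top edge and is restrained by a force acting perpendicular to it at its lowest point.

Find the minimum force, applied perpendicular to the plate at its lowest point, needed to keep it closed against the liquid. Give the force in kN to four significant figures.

γ = ρg = 789 × 9.81 / 1000 = 7.74009 kN/m³.
Let θ = 60.7° be the plate's angle to the horizontal; measure y along the incline from where the plane meets the free surface. Vertical depth h = y·sinθ with sinθ = 0.872069.
The centroid lies 1.8/2 = 0.9 m below the top edge, so y_c = 0.854 + 0.9 = 1.754 m and h_c = 1.754 × 0.872069 = 1.52961 m.
A = 0.71 × 1.8 = 1.278 m².
Resultant F = γ·h_c·A = 7.74009 × 1.52961 × 1.278 = 15.1306 kN.
I_c = b·h³/12 = 0.71 × 1.8³/12 = 0.34506 m⁴.
Centre of pressure: y_p = y_c + I_c/(y_c·A) = 1.754 + 0.34506/(1.754 × 1.278) = 1.754 + 0.153934 = 1.90793 m along the plane.
The resultant acts 0.9 + 0.153934 = 1.05393 m (along the plate) below the hinge at the top edge, so the moment about the hinge is M = F × 1.05393 = 15.1306 × 1.05393 = 15.9466 kN·m.
A normal force at the bottom, 1.8 m from the hinge, must supply this moment: P = 15.9466/1.8 = 8.85922 kN.

P ≈ 8.859 kN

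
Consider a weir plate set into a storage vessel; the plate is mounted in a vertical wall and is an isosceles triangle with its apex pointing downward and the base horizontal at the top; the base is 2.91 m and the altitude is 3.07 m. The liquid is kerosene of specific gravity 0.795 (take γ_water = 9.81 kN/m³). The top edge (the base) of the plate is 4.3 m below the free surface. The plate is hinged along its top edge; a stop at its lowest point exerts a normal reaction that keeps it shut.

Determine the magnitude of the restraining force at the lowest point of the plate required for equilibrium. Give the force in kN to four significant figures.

γ = 0.795 × 9.81 = 7.79895 kN/m³.
With the apex down, the centroid sits h/3 = 3.07/3 = 1.02333 m below the base (the top edge), so the centroid depth is h_c = 4.3 + 1.02333 = 5.32333 m.
A = ½ × 2.91 × 3.07 = 4.46685 m².
Resultant F = γ·h_c·A = 7.79895 × 5.32333 × 4.46685 = 185.447 kN.
I_c = b·h³/36 = 2.91 × 3.07³/36 = 2.33887 m⁴.
Centre of pressure: y_p = y_c + I_c/(y_c·A) = 5.32333 + 2.33887/(5.32333 × 4.46685) = 5.32333 + 0.0983606 = 5.42169 m along the plane.
The resultant acts 1.02333 + 0.0983606 = 1.12169 m (along the plate) below the hinge at the top edge, so the moment about the hinge is M = F × 1.12169 = 185.447 × 1.12169 = 208.014 kN·m.
A normal force at the bottom, 3.07 m from the hinge, must supply this moment: P = 208.014/3.07 = 67.757 kN.

P ≈ 67.76 kN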